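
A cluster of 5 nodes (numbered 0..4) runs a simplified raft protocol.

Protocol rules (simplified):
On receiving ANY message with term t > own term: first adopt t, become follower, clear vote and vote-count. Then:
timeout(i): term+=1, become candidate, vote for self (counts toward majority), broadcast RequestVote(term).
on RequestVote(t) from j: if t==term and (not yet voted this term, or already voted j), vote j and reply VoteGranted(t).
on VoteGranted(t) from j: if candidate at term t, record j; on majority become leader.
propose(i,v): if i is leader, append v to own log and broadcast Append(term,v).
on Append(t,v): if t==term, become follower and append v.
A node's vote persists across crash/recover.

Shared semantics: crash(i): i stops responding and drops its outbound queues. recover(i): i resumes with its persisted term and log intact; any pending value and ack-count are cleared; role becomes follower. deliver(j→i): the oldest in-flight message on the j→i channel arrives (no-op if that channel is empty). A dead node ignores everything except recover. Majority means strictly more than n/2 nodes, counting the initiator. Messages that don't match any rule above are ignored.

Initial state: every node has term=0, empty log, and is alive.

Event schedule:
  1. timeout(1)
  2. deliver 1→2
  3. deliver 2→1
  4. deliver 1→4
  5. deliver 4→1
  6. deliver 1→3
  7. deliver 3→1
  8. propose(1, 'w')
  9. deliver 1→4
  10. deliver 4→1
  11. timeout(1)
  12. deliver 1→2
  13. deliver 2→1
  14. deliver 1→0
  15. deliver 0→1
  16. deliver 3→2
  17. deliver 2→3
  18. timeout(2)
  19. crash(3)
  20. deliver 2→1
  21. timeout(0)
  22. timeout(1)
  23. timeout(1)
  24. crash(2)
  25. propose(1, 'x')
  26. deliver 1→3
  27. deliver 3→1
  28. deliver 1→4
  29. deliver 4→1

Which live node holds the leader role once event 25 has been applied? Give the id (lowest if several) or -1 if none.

[1] timeout(1) → N1(cand t1 [-])
[2] deliver 1→2 → N2(foll t1 [-])
[3] deliver 2→1 → ∅
[4] deliver 1→4 → N4(foll t1 [-])
[5] deliver 4→1 → N1(lead t1 [-])
[6] deliver 1→3 → N3(foll t1 [-])
[7] deliver 3→1 → ∅
[8] propose(1,'w') → N1(lead t1 [w])
[9] deliver 1→4 → N4(foll t1 [w])
[10] deliver 4→1 → ∅
[11] timeout(1) → N1(cand t2 [w])
[12] deliver 1→2 → N2(foll t1 [w])
[13] deliver 2→1 → ∅
[14] deliver 1→0 → N0(foll t1 [-])
[15] deliver 0→1 → ∅
[16] deliver 3→2 → ∅
[17] deliver 2→3 → ∅
[18] timeout(2) → N2(cand t2 [w])
[19] crash(3) → N3(✗foll t1 [-])
[20] deliver 2→1 → ∅
[21] timeout(0) → N0(cand t2 [-])
[22] timeout(1) → N1(cand t3 [w])
[23] timeout(1) → N1(cand t4 [w])
[24] crash(2) → N2(✗cand t2 [w])
[25] propose(1,'x') → ∅

-1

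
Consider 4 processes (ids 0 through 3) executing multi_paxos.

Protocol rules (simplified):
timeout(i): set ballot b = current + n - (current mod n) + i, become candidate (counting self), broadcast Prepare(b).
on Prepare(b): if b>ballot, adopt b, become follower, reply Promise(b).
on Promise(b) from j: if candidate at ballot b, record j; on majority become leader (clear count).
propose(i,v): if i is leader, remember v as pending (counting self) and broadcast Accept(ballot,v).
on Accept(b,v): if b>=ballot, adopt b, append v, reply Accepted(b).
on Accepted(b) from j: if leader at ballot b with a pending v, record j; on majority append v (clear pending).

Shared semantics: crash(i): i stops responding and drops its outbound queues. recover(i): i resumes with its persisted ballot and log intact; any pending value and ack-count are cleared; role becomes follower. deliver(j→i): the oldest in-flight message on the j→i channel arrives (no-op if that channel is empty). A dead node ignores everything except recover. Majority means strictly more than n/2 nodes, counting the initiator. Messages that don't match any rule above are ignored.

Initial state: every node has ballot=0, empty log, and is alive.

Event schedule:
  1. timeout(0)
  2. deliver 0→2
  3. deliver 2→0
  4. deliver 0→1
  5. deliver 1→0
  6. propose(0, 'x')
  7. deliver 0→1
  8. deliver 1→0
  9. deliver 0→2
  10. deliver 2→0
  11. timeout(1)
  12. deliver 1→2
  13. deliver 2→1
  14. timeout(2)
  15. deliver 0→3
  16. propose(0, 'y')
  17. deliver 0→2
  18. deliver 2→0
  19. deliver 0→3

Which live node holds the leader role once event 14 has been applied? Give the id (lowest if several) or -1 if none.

step 1 timeout(0): 0={cand,b=4,log=-}
step 2 deliver 0→2: 2={foll,b=4,log=-}
step 3 deliver 2→0: —
step 4 deliver 0→1: 1={foll,b=4,log=-}
step 5 deliver 1→0: 0={lead,b=4,log=-}
step 6 propose(0,'x'): —
step 7 deliver 0→1: 1={foll,b=4,log=x}
step 8 deliver 1→0: —
step 9 deliver 0→2: 2={foll,b=4,log=x}
step 10 deliver 2→0: 0={lead,b=4,log=x}
step 11 timeout(1): 1={cand,b=9,log=x}
step 12 deliver 1→2: 2={foll,b=9,log=x}
step 13 deliver 2→1: —
step 14 timeout(2): 2={cand,b=14,log=x}

0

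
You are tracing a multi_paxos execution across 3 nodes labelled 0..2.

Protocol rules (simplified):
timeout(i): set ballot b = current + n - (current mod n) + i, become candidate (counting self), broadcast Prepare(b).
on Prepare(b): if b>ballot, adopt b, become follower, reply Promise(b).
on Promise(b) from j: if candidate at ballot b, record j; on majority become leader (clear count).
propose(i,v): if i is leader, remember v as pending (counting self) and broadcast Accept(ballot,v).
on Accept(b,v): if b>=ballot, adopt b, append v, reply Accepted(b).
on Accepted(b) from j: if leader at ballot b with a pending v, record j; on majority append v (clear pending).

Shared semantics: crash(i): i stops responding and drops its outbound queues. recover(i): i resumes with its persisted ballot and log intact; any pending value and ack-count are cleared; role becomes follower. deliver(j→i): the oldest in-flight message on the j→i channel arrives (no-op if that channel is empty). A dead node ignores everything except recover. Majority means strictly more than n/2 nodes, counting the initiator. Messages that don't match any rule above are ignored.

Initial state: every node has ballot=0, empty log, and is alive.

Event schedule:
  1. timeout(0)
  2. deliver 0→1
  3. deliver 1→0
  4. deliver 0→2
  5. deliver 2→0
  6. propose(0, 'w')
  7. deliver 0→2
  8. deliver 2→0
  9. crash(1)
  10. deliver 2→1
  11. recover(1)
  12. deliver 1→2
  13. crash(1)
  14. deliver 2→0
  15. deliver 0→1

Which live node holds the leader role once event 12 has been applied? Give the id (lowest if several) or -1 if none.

0

step 1 timeout(0): 0={cand,b=3,log=-}
step 2 deliver 0→1: 1={foll,b=3,log=-}
step 3 deliver 1→0: 0={lead,b=3,log=-}
step 4 deliver 0→2: 2={foll,b=3,log=-}
step 5 deliver 2→0: —
step 6 propose(0,'w'): —
step 7 deliver 0→2: 2={foll,b=3,log=w}
step 8 deliver 2→0: 0={lead,b=3,log=w}
step 9 crash(1): 1={✗foll,b=3,log=-}
step 10 deliver 2→1: —
step 11 recover(1): 1={foll,b=3,log=-}
step 12 deliver 1→2: —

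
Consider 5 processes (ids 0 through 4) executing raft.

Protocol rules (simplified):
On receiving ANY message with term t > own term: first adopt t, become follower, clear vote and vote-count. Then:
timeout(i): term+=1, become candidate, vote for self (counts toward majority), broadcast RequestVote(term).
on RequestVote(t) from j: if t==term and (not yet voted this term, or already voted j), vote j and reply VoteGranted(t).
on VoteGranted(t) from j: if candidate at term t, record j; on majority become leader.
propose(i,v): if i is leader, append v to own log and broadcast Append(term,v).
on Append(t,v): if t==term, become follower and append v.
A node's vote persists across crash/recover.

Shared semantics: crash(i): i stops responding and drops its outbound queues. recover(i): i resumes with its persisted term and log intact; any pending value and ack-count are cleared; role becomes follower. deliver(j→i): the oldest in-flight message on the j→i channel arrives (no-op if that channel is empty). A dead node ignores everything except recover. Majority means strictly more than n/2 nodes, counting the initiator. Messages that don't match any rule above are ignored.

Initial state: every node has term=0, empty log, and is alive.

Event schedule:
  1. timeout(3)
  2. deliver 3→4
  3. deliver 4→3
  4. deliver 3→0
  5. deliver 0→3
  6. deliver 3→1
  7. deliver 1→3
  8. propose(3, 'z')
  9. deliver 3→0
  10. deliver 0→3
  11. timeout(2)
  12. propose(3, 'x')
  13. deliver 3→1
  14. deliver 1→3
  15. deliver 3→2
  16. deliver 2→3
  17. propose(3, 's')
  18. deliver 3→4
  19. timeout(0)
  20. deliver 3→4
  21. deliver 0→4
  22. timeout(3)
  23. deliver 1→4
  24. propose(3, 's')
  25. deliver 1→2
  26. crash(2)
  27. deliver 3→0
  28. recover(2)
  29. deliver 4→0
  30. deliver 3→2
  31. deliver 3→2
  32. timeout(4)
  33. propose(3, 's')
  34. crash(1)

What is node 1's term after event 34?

1. timeout(3):  <3:cand t1 ->
2. deliver 3→4:  <4:foll t1 ->
3. deliver 4→3:  nop
4. deliver 3→0:  <0:foll t1 ->
5. deliver 0→3:  <3:lead t1 ->
6. deliver 3→1:  <1:foll t1 ->
7. deliver 1→3:  nop
8. propose(3,'z'):  <3:lead t1 z>
9. deliver 3→0:  <0:foll t1 z>
10. deliver 0→3:  nop
11. timeout(2):  <2:cand t1 ->
12. propose(3,'x'):  <3:lead t1 z,x>
13. deliver 3→1:  <1:foll t1 z>
14. deliver 1→3:  nop
15. deliver 3→2:  nop
16. deliver 2→3:  nop
17. propose(3,'s'):  <3:lead t1 z,x,s>
18. deliver 3→4:  <4:foll t1 z>
19. timeout(0):  <0:cand t2 z>
20. deliver 3→4:  <4:foll t1 z,x>
21. deliver 0→4:  <4:foll t2 z,x>
22. timeout(3):  <3:cand t2 z,x,s>
23. deliver 1→4:  nop
24. propose(3,'s'):  nop
25. deliver 1→2:  nop
26. crash(2):  <2:✗cand t1 ->
27. deliver 3→0:  nop
28. recover(2):  <2:foll t1 ->
29. deliver 4→0:  nop
30. deliver 3→2:  <2:foll t1 z>
31. deliver 3→2:  <2:foll t1 z,x>
32. timeout(4):  <4:cand t3 z,x>
33. propose(3,'s'):  nop
34. crash(1):  <1:✗foll t1 z>

1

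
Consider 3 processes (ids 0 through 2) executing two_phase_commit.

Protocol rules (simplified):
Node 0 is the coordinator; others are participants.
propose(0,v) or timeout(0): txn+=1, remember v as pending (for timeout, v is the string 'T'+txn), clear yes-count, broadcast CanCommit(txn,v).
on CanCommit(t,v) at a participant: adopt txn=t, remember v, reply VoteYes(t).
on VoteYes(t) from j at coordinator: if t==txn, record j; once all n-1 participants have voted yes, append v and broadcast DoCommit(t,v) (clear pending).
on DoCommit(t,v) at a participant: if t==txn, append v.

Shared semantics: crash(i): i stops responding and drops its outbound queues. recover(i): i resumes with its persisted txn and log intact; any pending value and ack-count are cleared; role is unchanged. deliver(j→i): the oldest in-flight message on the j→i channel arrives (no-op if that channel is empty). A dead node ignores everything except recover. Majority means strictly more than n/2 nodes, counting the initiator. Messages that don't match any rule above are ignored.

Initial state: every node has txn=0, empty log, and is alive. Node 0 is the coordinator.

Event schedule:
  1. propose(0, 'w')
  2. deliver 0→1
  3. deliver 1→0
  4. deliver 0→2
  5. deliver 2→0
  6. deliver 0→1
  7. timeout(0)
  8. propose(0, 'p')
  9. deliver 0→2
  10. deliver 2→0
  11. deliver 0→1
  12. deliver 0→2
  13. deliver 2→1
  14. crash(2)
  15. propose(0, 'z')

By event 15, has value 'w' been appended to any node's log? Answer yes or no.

[1] propose(0,'w') → N0(coor t1 [-])
[2] deliver 0→1 → N1(part t1 [-])
[3] deliver 1→0 → ∅
[4] deliver 0→2 → N2(part t1 [-])
[5] deliver 2→0 → N0(coor t1 [w])
[6] deliver 0→1 → N1(part t1 [w])
[7] timeout(0) → N0(coor t2 [w])
[8] propose(0,'p') → N0(coor t3 [w])
[9] deliver 0→2 → N2(part t1 [w])
[10] deliver 2→0 → ∅
[11] deliver 0→1 → N1(part t2 [w])
[12] deliver 0→2 → N2(part t2 [w])
[13] deliver 2→1 → ∅
[14] crash(2) → N2(✗part t2 [w])
[15] propose(0,'z') → N0(coor t4 [w])

yes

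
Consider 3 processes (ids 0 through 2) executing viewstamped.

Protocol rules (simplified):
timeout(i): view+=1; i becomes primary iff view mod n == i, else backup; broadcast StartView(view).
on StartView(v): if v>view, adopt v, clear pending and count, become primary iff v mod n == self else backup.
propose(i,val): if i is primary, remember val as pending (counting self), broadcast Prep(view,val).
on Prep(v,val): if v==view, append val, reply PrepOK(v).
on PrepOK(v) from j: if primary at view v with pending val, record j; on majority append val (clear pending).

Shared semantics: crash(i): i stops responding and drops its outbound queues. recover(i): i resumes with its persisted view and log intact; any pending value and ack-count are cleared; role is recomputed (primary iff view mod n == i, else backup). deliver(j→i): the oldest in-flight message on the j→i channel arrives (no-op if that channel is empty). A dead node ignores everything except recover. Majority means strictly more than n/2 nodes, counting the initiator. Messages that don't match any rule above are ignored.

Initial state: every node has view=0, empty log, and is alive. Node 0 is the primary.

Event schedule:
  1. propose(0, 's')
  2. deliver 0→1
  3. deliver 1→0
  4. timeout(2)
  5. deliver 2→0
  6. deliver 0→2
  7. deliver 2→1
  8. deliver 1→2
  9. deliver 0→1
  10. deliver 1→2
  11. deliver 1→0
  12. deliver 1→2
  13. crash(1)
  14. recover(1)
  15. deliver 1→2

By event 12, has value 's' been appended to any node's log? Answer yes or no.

yes

e1 propose(0,'s'): ·
e2 deliver 0→1: 1[back,v=0,s]
e3 deliver 1→0: 0[prim,v=0,s]
e4 timeout(2): 2[back,v=1,-]
e5 deliver 2→0: 0[back,v=1,s]
e6 deliver 0→2: ·
e7 deliver 2→1: 1[prim,v=1,s]
e8 deliver 1→2: ·
e9 deliver 0→1: ·
e10 deliver 1→2: ·
e11 deliver 1→0: ·
e12 deliver 1→2: ·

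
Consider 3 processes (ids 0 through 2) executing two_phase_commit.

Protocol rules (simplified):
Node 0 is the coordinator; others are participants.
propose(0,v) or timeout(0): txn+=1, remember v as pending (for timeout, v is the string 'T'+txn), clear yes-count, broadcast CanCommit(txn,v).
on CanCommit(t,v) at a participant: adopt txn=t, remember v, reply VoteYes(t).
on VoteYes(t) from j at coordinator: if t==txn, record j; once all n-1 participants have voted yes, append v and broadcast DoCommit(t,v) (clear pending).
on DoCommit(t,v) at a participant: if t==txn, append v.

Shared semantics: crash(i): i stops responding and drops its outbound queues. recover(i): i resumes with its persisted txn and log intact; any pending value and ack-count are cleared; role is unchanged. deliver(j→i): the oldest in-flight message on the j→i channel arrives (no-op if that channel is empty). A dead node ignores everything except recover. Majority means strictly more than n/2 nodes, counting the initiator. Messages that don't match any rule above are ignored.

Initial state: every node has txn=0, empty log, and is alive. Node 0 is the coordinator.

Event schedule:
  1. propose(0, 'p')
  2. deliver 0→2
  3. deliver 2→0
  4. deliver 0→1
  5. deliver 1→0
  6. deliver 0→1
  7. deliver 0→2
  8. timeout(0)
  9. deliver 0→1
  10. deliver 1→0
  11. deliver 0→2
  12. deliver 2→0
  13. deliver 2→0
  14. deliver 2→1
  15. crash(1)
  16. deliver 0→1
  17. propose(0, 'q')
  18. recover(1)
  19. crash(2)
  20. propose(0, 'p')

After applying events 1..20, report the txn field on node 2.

e1 propose(0,'p'): 0[coor,t=1,-]
e2 deliver 0→2: 2[part,t=1,-]
e3 deliver 2→0: ·
e4 deliver 0→1: 1[part,t=1,-]
e5 deliver 1→0: 0[coor,t=1,p]
e6 deliver 0→1: 1[part,t=1,p]
e7 deliver 0→2: 2[part,t=1,p]
e8 timeout(0): 0[coor,t=2,p]
e9 deliver 0→1: 1[part,t=2,p]
e10 deliver 1→0: ·
e11 deliver 0→2: 2[part,t=2,p]
e12 deliver 2→0: 0[coor,t=2,p,T2]
e13 deliver 2→0: ·
e14 deliver 2→1: ·
e15 crash(1): 1[✗part,t=2,p]
e16 deliver 0→1: ·
e17 propose(0,'q'): 0[coor,t=3,p,T2]
e18 recover(1): 1[part,t=2,p]
e19 crash(2): 2[✗part,t=2,p]
e20 propose(0,'p'): 0[coor,t=4,p,T2]

2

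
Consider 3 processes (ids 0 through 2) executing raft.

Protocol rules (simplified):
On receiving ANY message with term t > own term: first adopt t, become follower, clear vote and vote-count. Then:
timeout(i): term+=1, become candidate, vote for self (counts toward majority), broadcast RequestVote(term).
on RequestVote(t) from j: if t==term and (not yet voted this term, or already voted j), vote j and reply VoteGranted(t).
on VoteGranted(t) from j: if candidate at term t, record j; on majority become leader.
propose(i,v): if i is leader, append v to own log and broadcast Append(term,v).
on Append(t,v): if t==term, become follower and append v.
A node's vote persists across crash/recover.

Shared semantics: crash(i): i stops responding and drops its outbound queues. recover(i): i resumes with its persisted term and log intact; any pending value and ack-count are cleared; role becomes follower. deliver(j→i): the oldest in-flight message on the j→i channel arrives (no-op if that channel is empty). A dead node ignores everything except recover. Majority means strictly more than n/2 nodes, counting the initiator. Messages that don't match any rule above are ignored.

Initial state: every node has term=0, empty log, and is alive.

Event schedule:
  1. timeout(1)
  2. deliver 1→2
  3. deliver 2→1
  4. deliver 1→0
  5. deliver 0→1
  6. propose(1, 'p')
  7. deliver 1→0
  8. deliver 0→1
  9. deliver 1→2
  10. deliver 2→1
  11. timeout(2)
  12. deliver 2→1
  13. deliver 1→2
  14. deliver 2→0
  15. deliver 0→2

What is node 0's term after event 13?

1

e1 timeout(1): 1[cand,t=1,-]
e2 deliver 1→2: 2[foll,t=1,-]
e3 deliver 2→1: 1[lead,t=1,-]
e4 deliver 1→0: 0[foll,t=1,-]
e5 deliver 0→1: ·
e6 propose(1,'p'): 1[lead,t=1,p]
e7 deliver 1→0: 0[foll,t=1,p]
e8 deliver 0→1: ·
e9 deliver 1→2: 2[foll,t=1,p]
e10 deliver 2→1: ·
e11 timeout(2): 2[cand,t=2,p]
e12 deliver 2→1: 1[foll,t=2,p]
e13 deliver 1→2: 2[lead,t=2,p]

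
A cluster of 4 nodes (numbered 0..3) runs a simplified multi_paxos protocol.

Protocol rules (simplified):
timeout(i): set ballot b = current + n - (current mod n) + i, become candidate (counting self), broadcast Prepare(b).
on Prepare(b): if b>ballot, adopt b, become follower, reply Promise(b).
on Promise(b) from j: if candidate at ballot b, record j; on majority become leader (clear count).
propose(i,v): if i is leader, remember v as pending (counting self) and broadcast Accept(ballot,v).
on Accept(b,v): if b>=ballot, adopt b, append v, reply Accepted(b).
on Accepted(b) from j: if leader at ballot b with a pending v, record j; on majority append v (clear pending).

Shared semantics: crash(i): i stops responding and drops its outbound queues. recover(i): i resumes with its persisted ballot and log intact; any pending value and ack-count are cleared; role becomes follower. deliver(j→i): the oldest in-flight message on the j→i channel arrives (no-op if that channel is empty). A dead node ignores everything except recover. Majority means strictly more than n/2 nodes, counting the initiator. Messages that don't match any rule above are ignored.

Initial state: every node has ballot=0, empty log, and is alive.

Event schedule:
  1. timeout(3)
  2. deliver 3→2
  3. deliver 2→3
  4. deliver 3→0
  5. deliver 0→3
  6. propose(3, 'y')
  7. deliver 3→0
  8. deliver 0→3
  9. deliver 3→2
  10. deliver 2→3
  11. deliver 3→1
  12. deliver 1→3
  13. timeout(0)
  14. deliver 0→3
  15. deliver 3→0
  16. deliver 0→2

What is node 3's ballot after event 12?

7

1. timeout(3):  <3:cand b7 ->
2. deliver 3→2:  <2:foll b7 ->
3. deliver 2→3:  nop
4. deliver 3→0:  <0:foll b7 ->
5. deliver 0→3:  <3:lead b7 ->
6. propose(3,'y'):  nop
7. deliver 3→0:  <0:foll b7 y>
8. deliver 0→3:  nop
9. deliver 3→2:  <2:foll b7 y>
10. deliver 2→3:  <3:lead b7 y>
11. deliver 3→1:  <1:foll b7 ->
12. deliver 1→3:  nop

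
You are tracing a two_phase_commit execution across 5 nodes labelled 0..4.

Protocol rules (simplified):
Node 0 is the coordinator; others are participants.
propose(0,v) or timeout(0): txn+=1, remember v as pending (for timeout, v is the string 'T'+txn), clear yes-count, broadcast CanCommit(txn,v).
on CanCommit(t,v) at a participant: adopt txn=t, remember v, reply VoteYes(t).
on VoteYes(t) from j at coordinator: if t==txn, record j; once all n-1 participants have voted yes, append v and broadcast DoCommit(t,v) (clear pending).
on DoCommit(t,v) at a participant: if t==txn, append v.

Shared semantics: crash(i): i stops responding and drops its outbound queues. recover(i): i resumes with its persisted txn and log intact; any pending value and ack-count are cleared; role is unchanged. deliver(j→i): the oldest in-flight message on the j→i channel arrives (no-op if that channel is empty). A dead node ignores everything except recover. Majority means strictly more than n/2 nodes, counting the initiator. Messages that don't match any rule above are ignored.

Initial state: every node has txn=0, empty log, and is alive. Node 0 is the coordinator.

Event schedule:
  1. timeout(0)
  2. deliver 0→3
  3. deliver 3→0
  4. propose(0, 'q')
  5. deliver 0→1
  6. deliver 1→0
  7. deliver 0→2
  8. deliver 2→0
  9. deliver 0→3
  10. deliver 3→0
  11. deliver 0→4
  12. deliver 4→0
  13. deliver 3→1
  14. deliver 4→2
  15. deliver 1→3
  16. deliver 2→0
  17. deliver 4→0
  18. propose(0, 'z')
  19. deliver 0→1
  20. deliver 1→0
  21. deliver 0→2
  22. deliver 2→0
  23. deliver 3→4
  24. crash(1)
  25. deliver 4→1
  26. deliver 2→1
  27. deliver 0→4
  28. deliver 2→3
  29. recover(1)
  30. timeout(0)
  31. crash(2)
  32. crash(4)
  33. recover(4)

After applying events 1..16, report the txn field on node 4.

1

step 1 timeout(0): 0={coor,t=1,log=-}
step 2 deliver 0→3: 3={part,t=1,log=-}
step 3 deliver 3→0: —
step 4 propose(0,'q'): 0={coor,t=2,log=-}
step 5 deliver 0→1: 1={part,t=1,log=-}
step 6 deliver 1→0: —
step 7 deliver 0→2: 2={part,t=1,log=-}
step 8 deliver 2→0: —
step 9 deliver 0→3: 3={part,t=2,log=-}
step 10 deliver 3→0: —
step 11 deliver 0→4: 4={part,t=1,log=-}
step 12 deliver 4→0: —
step 13 deliver 3→1: —
step 14 deliver 4→2: —
step 15 deliver 1→3: —
step 16 deliver 2→0: —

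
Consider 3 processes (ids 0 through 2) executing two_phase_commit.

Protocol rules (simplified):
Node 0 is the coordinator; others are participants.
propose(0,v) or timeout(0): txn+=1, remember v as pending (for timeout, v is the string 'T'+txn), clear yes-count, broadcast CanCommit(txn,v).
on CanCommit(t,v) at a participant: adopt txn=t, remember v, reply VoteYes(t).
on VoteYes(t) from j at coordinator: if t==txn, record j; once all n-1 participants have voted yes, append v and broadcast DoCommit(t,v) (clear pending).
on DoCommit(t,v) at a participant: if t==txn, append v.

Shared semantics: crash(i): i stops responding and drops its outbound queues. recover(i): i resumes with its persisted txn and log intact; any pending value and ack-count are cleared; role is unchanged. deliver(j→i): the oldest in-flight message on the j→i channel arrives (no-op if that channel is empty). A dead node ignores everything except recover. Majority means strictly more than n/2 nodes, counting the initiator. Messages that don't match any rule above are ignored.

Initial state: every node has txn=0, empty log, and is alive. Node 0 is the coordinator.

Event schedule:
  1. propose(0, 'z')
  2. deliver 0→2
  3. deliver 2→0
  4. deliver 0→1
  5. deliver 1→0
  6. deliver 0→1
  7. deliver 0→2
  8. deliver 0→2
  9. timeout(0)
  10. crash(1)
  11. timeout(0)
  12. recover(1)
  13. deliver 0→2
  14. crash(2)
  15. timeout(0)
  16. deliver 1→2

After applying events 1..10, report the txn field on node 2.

after 1 — propose(0,'z'): n0:coor/t1/[-]
after 2 — deliver 0→2: n2:part/t1/[-]
after 3 — deliver 2→0: ·
after 4 — deliver 0→1: n1:part/t1/[-]
after 5 — deliver 1→0: n0:coor/t1/[z]
after 6 — deliver 0→1: n1:part/t1/[z]
after 7 — deliver 0→2: n2:part/t1/[z]
after 8 — deliver 0→2: ·
after 9 — timeout(0): n0:coor/t2/[z]
after 10 — crash(1): n1:✗part/t1/[z]

1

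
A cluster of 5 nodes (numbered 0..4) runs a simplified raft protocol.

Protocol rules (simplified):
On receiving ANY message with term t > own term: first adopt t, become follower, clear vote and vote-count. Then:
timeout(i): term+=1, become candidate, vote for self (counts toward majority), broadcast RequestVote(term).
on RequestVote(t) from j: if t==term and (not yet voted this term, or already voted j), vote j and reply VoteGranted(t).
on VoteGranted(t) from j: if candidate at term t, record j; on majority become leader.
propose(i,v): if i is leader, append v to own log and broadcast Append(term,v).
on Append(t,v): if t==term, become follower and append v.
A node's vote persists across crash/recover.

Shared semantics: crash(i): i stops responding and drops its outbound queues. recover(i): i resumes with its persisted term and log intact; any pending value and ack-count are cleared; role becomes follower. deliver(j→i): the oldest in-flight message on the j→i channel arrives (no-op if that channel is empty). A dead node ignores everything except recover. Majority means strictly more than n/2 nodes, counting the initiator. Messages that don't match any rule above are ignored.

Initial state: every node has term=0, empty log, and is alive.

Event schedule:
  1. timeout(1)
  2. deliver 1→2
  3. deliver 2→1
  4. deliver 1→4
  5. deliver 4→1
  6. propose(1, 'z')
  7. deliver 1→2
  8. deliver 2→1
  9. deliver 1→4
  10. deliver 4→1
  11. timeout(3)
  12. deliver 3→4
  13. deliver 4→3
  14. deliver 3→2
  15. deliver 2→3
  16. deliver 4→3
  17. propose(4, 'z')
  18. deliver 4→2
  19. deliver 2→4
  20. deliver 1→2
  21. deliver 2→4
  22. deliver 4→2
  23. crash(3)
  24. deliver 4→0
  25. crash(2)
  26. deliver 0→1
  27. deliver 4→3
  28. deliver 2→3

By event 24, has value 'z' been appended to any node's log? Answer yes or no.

yes

1. timeout(1):  <1:cand t1 ->
2. deliver 1→2:  <2:foll t1 ->
3. deliver 2→1:  nop
4. deliver 1→4:  <4:foll t1 ->
5. deliver 4→1:  <1:lead t1 ->
6. propose(1,'z'):  <1:lead t1 z>
7. deliver 1→2:  <2:foll t1 z>
8. deliver 2→1:  nop
9. deliver 1→4:  <4:foll t1 z>
10. deliver 4→1:  nop
11. timeout(3):  <3:cand t1 ->
12. deliver 3→4:  nop
13. deliver 4→3:  nop
14. deliver 3→2:  nop
15. deliver 2→3:  nop
16. deliver 4→3:  nop
17. propose(4,'z'):  nop
18. deliver 4→2:  nop
19. deliver 2→4:  nop
20. deliver 1→2:  nop
21. deliver 2→4:  nop
22. deliver 4→2:  nop
23. crash(3):  <3:✗cand t1 ->
24. deliver 4→0:  nop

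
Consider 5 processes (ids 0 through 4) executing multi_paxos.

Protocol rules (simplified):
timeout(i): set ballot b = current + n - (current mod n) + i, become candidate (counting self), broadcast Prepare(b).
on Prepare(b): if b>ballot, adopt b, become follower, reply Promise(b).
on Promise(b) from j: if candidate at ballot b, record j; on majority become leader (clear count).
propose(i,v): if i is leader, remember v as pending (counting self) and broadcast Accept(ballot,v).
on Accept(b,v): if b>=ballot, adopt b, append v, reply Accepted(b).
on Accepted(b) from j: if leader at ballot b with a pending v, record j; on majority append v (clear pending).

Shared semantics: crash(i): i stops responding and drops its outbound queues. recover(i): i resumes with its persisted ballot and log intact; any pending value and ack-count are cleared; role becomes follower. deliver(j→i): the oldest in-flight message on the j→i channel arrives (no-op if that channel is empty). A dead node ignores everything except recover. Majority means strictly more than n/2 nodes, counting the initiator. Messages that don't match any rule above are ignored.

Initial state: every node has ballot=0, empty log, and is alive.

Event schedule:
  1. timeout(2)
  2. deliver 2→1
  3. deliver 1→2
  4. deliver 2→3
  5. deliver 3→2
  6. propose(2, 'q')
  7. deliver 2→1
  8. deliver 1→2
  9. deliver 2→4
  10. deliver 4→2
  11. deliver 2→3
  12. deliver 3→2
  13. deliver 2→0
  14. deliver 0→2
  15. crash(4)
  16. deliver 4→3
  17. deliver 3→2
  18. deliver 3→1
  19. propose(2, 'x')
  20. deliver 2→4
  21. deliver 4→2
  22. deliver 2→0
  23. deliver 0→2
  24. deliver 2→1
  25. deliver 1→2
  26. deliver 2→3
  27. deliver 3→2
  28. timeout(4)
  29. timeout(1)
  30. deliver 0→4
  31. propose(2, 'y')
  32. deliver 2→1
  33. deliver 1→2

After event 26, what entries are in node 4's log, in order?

empty

e1 timeout(2): 2[cand,b=7,-]
e2 deliver 2→1: 1[foll,b=7,-]
e3 deliver 1→2: ·
e4 deliver 2→3: 3[foll,b=7,-]
e5 deliver 3→2: 2[lead,b=7,-]
e6 propose(2,'q'): ·
e7 deliver 2→1: 1[foll,b=7,q]
e8 deliver 1→2: ·
e9 deliver 2→4: 4[foll,b=7,-]
e10 deliver 4→2: ·
e11 deliver 2→3: 3[foll,b=7,q]
e12 deliver 3→2: 2[lead,b=7,q]
e13 deliver 2→0: 0[foll,b=7,-]
e14 deliver 0→2: ·
e15 crash(4): 4[✗foll,b=7,-]
e16 deliver 4→3: ·
e17 deliver 3→2: ·
e18 deliver 3→1: ·
e19 propose(2,'x'): ·
e20 deliver 2→4: ·
e21 deliver 4→2: ·
e22 deliver 2→0: 0[foll,b=7,q]
e23 deliver 0→2: ·
e24 deliver 2→1: 1[foll,b=7,q,x]
e25 deliver 1→2: 2[lead,b=7,q,x]
e26 deliver 2→3: 3[foll,b=7,q,x]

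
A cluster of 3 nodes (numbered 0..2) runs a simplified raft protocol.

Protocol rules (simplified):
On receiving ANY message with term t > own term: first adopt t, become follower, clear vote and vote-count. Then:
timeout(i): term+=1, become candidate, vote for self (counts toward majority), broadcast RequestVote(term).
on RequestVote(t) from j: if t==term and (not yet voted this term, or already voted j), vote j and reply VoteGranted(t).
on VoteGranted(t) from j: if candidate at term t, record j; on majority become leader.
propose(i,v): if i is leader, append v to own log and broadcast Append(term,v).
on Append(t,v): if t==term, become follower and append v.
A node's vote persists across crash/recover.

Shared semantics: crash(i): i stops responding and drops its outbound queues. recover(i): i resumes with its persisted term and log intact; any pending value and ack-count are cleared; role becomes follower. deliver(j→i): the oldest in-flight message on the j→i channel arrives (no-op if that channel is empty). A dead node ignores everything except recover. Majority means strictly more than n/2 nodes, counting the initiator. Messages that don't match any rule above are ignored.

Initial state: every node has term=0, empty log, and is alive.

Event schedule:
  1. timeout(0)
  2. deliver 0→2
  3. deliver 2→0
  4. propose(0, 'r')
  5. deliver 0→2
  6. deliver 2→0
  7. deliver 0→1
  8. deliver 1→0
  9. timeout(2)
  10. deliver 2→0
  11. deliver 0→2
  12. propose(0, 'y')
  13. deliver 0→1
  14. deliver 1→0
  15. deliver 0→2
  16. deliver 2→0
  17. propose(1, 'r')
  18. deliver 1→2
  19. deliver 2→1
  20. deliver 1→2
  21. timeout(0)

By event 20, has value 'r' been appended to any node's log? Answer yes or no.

step 1 timeout(0): 0={cand,t=1,log=-}
step 2 deliver 0→2: 2={foll,t=1,log=-}
step 3 deliver 2→0: 0={lead,t=1,log=-}
step 4 propose(0,'r'): 0={lead,t=1,log=r}
step 5 deliver 0→2: 2={foll,t=1,log=r}
step 6 deliver 2→0: —
step 7 deliver 0→1: 1={foll,t=1,log=-}
step 8 deliver 1→0: —
step 9 timeout(2): 2={cand,t=2,log=r}
step 10 deliver 2→0: 0={foll,t=2,log=r}
step 11 deliver 0→2: 2={lead,t=2,log=r}
step 12 propose(0,'y'): —
step 13 deliver 0→1: 1={foll,t=1,log=r}
step 14 deliver 1→0: —
step 15 deliver 0→2: —
step 16 deliver 2→0: —
step 17 propose(1,'r'): —
step 18 deliver 1→2: —
step 19 deliver 2→1: 1={foll,t=2,log=r}
step 20 deliver 1→2: —

yes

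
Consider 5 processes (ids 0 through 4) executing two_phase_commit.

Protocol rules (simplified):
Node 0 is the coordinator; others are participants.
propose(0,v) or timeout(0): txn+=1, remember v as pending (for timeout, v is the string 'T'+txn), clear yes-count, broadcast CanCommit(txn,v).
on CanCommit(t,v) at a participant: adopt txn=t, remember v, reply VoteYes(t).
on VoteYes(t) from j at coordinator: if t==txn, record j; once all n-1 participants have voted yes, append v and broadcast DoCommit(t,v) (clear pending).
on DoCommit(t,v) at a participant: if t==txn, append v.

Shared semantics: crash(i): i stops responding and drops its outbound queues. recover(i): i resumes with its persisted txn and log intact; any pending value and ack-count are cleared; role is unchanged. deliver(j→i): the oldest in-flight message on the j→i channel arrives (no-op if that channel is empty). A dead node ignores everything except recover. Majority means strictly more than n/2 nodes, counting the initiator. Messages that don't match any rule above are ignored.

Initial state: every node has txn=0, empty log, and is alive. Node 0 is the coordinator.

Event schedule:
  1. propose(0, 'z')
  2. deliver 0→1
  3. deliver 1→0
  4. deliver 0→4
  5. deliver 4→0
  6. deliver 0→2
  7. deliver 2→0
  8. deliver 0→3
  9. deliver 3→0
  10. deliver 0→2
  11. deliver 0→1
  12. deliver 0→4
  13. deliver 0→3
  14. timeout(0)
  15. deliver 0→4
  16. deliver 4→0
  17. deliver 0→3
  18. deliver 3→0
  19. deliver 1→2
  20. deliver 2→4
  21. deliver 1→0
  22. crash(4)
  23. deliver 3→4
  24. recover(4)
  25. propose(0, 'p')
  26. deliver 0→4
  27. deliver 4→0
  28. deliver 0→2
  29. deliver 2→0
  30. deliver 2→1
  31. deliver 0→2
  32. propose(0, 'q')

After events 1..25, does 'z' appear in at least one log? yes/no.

e1 propose(0,'z'): 0[coor,t=1,-]
e2 deliver 0→1: 1[part,t=1,-]
e3 deliver 1→0: ·
e4 deliver 0→4: 4[part,t=1,-]
e5 deliver 4→0: ·
e6 deliver 0→2: 2[part,t=1,-]
e7 deliver 2→0: ·
e8 deliver 0→3: 3[part,t=1,-]
e9 deliver 3→0: 0[coor,t=1,z]
e10 deliver 0→2: 2[part,t=1,z]
e11 deliver 0→1: 1[part,t=1,z]
e12 deliver 0→4: 4[part,t=1,z]
e13 deliver 0→3: 3[part,t=1,z]
e14 timeout(0): 0[coor,t=2,z]
e15 deliver 0→4: 4[part,t=2,z]
e16 deliver 4→0: ·
e17 deliver 0→3: 3[part,t=2,z]
e18 deliver 3→0: ·
e19 deliver 1→2: ·
e20 deliver 2→4: ·
e21 deliver 1→0: ·
e22 crash(4): 4[✗part,t=2,z]
e23 deliver 3→4: ·
e24 recover(4): 4[part,t=2,z]
e25 propose(0,'p'): 0[coor,t=3,z]

yes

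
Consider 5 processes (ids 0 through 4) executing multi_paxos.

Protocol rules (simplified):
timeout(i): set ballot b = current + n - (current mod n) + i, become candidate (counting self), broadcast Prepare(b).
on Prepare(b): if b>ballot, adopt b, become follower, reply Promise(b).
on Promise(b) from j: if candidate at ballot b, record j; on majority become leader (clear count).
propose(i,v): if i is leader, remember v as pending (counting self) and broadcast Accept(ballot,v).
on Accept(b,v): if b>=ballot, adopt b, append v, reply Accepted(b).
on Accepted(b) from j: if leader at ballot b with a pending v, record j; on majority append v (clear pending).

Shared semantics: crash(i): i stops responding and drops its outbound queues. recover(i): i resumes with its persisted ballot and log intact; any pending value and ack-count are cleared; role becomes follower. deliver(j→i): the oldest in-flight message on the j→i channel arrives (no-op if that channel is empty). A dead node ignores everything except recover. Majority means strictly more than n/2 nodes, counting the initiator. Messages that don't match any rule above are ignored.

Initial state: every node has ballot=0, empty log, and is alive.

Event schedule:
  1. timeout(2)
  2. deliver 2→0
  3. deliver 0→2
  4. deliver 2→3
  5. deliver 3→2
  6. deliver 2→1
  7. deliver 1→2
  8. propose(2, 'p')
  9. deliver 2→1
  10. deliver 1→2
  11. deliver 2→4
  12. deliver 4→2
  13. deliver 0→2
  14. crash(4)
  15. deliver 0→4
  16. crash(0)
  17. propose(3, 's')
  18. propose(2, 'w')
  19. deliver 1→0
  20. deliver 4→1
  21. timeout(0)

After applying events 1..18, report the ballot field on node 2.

7

after 1 — timeout(2): n2:cand/b7/[-]
after 2 — deliver 2→0: n0:foll/b7/[-]
after 3 — deliver 0→2: ·
after 4 — deliver 2→3: n3:foll/b7/[-]
after 5 — deliver 3→2: n2:lead/b7/[-]
after 6 — deliver 2→1: n1:foll/b7/[-]
after 7 — deliver 1→2: ·
after 8 — propose(2,'p'): ·
after 9 — deliver 2→1: n1:foll/b7/[p]
after 10 — deliver 1→2: ·
after 11 — deliver 2→4: n4:foll/b7/[-]
after 12 — deliver 4→2: ·
after 13 — deliver 0→2: ·
after 14 — crash(4): n4:✗foll/b7/[-]
after 15 — deliver 0→4: ·
after 16 — crash(0): n0:✗foll/b7/[-]
after 17 — propose(3,'s'): ·
after 18 — propose(2,'w'): ·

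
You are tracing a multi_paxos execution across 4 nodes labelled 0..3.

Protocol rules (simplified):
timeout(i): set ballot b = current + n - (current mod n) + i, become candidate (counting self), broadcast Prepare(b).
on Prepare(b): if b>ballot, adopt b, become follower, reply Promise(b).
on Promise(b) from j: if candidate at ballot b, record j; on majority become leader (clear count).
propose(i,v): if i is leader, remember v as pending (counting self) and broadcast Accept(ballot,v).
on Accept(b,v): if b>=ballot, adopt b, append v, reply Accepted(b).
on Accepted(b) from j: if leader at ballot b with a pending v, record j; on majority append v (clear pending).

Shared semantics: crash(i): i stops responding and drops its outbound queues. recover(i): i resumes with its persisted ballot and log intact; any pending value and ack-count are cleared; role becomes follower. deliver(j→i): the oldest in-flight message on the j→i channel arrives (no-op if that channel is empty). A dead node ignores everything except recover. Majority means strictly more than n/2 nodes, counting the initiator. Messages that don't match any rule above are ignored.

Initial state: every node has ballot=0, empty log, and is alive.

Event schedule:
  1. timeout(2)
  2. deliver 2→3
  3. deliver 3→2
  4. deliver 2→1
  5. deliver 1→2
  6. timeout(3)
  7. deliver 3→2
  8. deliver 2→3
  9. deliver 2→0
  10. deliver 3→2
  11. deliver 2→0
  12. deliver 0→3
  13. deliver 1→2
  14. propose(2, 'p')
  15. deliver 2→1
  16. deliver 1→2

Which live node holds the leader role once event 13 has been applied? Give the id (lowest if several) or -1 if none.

step 1 timeout(2): 2={cand,b=6,log=-}
step 2 deliver 2→3: 3={foll,b=6,log=-}
step 3 deliver 3→2: —
step 4 deliver 2→1: 1={foll,b=6,log=-}
step 5 deliver 1→2: 2={lead,b=6,log=-}
step 6 timeout(3): 3={cand,b=11,log=-}
step 7 deliver 3→2: 2={foll,b=11,log=-}
step 8 deliver 2→3: —
step 9 deliver 2→0: 0={foll,b=6,log=-}
step 10 deliver 3→2: —
step 11 deliver 2→0: —
step 12 deliver 0→3: —
step 13 deliver 1→2: —

-1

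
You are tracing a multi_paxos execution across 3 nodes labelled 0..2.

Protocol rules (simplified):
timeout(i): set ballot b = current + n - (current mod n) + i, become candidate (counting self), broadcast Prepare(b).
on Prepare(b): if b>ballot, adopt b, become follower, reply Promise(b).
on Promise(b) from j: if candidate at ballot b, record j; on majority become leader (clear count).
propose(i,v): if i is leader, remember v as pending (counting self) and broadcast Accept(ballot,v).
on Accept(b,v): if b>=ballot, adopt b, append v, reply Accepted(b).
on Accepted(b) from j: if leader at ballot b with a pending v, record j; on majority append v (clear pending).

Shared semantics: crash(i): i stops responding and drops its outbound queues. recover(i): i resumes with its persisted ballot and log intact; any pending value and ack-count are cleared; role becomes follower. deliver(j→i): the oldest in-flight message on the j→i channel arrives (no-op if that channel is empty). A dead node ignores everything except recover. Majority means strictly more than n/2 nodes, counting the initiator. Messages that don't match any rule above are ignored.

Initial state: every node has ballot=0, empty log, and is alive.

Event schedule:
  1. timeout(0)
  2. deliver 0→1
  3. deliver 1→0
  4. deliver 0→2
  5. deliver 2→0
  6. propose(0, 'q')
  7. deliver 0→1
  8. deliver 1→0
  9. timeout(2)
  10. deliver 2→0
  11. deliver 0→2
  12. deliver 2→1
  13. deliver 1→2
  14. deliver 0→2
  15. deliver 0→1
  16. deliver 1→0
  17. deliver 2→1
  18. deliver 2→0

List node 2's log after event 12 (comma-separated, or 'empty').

after 1 — timeout(0): n0:cand/b3/[-]
after 2 — deliver 0→1: n1:foll/b3/[-]
after 3 — deliver 1→0: n0:lead/b3/[-]
after 4 — deliver 0→2: n2:foll/b3/[-]
after 5 — deliver 2→0: ·
after 6 — propose(0,'q'): ·
after 7 — deliver 0→1: n1:foll/b3/[q]
after 8 — deliver 1→0: n0:lead/b3/[q]
after 9 — timeout(2): n2:cand/b8/[-]
after 10 — deliver 2→0: n0:foll/b8/[q]
after 11 — deliver 0→2: ·
after 12 — deliver 2→1: n1:foll/b8/[q]

empty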